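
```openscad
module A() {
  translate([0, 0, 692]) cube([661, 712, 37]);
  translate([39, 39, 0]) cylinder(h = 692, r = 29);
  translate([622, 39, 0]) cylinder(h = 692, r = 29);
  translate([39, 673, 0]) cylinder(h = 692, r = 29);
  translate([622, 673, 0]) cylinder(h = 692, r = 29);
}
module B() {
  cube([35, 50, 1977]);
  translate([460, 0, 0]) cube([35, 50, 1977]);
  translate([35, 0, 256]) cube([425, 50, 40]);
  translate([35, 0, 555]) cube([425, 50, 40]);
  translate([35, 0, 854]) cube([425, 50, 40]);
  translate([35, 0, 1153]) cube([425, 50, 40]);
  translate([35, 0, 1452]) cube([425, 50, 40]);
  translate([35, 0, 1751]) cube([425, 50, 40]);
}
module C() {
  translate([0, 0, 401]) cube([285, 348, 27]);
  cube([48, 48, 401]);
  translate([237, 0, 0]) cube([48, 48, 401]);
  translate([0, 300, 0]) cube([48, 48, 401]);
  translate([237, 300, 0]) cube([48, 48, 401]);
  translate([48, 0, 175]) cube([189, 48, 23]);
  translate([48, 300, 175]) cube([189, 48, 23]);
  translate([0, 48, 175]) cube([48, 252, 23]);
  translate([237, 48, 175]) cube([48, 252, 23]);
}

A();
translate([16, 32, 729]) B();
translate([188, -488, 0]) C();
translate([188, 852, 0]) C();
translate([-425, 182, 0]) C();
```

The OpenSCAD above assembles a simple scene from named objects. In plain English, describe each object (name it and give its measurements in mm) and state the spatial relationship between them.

A is a rectangular dining table. The top is 661×712×37 mm with its upper surface at z = 729 mm. It stands on four round legs of 58 mm diameter, each leg's bounding box inset 10 mm from the nearest pair of top edges, running from the floor to the underside of the top.

B is a wooden ladder with two side rails of 35×50 mm section and 1977 mm height, set 495 mm apart overall. Between them run 6 rectangular rungs (50 mm deep, 40 mm thick), front faces flush with the rails' −y face. The bottom of the first rung is 256 mm above the floor and each subsequent rung is 299 mm higher than the one below.

C is a simple wooden stool: a rectangular seat 285 mm (x) by 348 mm (y), 27 mm thick, top face at z = 428 mm, on four square legs, each 48×48 mm in cross-section. The legs rest on z = 0, each flush with a corner of the seat. Four stretchers, 48 mm wide and 23 mm tall, connect adjacent legs with their undersides at z = 175 mm, each running between the inner faces of the legs it joins and aligned with the legs' outer faces on the other axis.

The ladder is on top of the table. Three stools sit around the table at the −y, +y, −x sides.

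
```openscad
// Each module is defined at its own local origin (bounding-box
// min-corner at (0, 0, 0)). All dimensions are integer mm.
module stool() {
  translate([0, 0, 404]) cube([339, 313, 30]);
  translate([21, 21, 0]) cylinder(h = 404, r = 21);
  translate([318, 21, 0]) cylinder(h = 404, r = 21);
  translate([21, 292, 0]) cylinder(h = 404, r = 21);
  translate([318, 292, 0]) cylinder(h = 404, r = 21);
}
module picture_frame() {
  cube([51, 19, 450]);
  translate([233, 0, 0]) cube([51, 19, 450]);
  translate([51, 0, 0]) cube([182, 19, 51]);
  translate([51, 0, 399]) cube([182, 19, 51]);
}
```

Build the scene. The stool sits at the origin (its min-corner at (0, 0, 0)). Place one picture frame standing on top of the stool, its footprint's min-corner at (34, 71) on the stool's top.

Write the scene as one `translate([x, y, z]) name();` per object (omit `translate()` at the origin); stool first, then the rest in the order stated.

stool();
translate([34, 71, 434]) picture_frame();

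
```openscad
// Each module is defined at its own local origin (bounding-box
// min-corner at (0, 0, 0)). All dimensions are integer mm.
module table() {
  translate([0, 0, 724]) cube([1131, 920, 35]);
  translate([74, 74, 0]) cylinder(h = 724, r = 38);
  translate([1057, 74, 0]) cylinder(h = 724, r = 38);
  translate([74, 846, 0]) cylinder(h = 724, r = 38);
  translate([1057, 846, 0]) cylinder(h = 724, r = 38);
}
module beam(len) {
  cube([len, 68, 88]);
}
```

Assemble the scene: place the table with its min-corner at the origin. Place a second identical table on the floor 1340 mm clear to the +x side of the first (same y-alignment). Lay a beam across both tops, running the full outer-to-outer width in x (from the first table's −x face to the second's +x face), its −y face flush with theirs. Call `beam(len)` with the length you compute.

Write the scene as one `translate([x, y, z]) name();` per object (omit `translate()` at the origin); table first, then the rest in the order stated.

table();
translate([2471, 0, 0]) table();
translate([0, 0, 759]) beam(3602);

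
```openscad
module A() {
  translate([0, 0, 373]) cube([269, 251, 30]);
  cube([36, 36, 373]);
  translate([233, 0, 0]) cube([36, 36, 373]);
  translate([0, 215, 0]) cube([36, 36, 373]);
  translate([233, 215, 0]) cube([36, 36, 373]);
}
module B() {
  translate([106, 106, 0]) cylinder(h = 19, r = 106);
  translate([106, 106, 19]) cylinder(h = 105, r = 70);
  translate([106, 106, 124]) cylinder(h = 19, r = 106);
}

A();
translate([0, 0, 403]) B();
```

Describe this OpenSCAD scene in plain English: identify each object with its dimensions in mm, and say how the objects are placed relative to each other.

A is a simple wooden stool: a rectangular seat 269 mm (x) by 251 mm (y), 30 mm thick, top face at z = 403 mm, on four square legs, each 36×36 mm in cross-section. The legs rest on z = 0, each flush with a corner of the seat.

B is a spool: two coaxial disc flanges of radius 106 mm and thickness 19 mm, joined by a core cylinder of radius 70 mm and height 105 mm. The lower flange rests on z = 0 and the three cylinders share a vertical axis.

The spool is on top of the stool.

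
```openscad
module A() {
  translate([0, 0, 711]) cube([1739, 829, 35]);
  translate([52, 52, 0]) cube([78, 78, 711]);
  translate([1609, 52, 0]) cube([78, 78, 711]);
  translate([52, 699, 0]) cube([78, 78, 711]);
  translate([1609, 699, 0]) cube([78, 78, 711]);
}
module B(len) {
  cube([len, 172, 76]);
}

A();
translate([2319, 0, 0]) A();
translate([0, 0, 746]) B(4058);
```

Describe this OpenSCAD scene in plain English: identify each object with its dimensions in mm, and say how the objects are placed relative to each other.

A is a table: top 1739 mm (x) × 829 mm (y), 35 mm thick, upper face at z = 746 mm, on four 78×78 mm square legs, each inset 52 mm from the nearest pair of top edges, running from z = 0 to the bottom of the top.

B is a rectangular beam 4058 mm long (x), 172 mm deep (y), 76 mm thick (z).

The beam spans the tops of two tables placed 580 mm apart, resting at z = 746 mm.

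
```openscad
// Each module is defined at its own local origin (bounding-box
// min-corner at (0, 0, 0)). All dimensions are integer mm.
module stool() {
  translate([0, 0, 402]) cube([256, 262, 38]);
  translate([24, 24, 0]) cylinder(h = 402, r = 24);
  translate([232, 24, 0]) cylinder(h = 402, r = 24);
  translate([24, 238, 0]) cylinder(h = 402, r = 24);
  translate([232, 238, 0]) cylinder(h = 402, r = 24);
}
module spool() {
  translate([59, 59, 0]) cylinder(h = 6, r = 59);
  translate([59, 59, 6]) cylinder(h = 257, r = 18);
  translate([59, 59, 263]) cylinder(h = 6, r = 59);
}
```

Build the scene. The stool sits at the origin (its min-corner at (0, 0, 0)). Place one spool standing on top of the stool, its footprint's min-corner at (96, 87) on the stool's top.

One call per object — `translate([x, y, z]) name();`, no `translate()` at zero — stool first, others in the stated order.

stool();
translate([96, 87, 440]) spool();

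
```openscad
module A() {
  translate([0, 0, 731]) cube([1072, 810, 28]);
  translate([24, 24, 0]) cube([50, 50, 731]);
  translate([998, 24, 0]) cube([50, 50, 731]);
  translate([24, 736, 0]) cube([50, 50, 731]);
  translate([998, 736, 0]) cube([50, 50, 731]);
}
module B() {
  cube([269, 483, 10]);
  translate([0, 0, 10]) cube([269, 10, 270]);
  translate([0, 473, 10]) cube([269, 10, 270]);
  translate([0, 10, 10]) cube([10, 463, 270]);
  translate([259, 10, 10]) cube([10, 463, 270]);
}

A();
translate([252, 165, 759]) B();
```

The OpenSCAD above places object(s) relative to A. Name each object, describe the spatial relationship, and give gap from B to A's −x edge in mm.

The open box's min-x is at 252; the table's min-x is 0; gap = 252 mm.

A is a table. B is an open box. The open box is on top of the table. The gap from the open box to the table's −x edge is 252 mm.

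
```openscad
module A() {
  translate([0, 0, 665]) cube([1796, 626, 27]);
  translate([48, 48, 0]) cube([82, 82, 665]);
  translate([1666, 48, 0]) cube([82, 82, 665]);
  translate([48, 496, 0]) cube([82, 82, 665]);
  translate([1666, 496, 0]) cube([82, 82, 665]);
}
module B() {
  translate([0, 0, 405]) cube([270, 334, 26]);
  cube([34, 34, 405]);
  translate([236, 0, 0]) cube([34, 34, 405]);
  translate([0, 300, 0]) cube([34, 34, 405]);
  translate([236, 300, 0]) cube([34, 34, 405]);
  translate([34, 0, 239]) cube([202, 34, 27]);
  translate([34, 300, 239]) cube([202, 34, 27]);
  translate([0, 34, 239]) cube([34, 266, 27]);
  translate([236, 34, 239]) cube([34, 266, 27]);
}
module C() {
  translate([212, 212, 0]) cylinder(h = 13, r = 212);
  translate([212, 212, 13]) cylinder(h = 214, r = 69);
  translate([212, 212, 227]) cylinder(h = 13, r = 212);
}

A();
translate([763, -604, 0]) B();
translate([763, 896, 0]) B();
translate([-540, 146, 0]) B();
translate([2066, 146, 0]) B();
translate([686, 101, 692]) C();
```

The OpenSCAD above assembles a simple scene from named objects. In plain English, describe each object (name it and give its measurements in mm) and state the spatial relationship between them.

A is a table with a 1796×626 mm rectangular top, 27 mm thick, top surface at z = 692 mm, supported by four 82×82 mm square legs, each inset 48 mm from the nearest pair of top edges, running from the floor.

B is a simple wooden stool: a rectangular seat 270 mm (x) by 334 mm (y), 26 mm thick, top face at z = 431 mm, on four square legs, each 34×34 mm in cross-section. The legs rest on z = 0, each flush with a corner of the seat. Four stretchers, 34 mm wide and 27 mm tall, connect adjacent legs with their undersides at z = 239 mm, each running between the inner faces of the legs it joins and aligned with the legs' outer faces on the other axis.

C is a spool: two coaxial disc flanges of radius 212 mm and thickness 13 mm, joined by a core cylinder of radius 69 mm and height 214 mm. The lower flange rests on z = 0 and the three cylinders share a vertical axis.

Four stools sit around the table at the −y, +y, −x, +x sides. The spool is on top of the table, centred.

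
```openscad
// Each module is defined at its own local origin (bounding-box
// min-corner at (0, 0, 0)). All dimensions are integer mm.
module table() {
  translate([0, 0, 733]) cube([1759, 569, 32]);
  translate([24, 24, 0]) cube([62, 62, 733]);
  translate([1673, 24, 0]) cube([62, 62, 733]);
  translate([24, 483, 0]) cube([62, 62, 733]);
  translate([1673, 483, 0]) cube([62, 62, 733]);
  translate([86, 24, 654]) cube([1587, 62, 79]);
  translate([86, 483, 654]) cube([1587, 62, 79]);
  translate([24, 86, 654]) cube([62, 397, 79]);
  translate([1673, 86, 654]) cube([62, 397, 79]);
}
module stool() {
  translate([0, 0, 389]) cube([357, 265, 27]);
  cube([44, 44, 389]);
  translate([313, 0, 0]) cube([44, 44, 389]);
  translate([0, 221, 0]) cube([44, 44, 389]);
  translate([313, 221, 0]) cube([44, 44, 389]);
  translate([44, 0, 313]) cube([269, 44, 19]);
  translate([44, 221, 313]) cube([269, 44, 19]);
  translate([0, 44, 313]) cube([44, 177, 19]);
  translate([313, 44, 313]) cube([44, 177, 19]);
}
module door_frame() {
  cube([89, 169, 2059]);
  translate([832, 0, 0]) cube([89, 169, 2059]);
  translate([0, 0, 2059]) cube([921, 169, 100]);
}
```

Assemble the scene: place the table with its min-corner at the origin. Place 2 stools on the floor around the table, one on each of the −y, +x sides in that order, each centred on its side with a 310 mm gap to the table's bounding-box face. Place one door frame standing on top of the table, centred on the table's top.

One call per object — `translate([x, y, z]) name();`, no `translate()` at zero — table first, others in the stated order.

table();
translate([701, -575, 0]) stool();
translate([2069, 152, 0]) stool();
translate([419, 200, 765]) door_frame();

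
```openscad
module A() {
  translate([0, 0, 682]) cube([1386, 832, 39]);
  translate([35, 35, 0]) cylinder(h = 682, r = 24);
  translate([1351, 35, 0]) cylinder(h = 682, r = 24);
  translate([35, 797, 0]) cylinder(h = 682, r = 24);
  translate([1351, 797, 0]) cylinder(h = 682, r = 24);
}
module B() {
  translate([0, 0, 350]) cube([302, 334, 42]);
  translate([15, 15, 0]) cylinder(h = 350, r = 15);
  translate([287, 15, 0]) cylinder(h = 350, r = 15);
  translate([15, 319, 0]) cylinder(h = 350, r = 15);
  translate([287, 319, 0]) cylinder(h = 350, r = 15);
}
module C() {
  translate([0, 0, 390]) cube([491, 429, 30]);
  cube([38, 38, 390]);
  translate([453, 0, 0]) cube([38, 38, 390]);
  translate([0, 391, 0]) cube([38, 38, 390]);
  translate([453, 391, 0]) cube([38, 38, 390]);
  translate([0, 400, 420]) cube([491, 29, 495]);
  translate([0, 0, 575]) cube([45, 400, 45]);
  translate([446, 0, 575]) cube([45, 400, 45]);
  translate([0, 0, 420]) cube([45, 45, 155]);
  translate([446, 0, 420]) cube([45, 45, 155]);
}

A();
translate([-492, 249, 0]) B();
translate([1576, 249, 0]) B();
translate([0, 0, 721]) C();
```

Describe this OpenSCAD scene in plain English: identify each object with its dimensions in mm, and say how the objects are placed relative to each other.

A is a rectangular dining table. The top is 1386×832×39 mm with its upper surface at z = 721 mm. It stands on four round legs of 48 mm diameter, each leg's bounding box inset 11 mm from the nearest pair of top edges, running from the floor to the underside of the top.

B is a four-legged stool. The seat is 302×334 mm, 42 mm thick, top at z = 392 mm. It stands on four round legs, each 30 mm in diameter, from z = 0 to the seat underside, each leg's axis is inset half a diameter from the nearest pair of seat edges (so the leg's bounding box is flush with the corner).

C is a chair: 491×429 mm seat, 30 mm thick, top at z = 420 mm, on four 38 mm square corner legs flush with the seat edges. A 29 mm thick backrest slab spans the full seat width, extending 495 mm above the seat top, its back face flush with the seat's +y edge. Two armrests of 45×45 mm section run along each side from the seat's front edge to the front of the backrest, top faces 200 mm above the seat top and outer faces flush with the seat's x-edges; a 45×45 mm post under the front of each armrest stands on the seat at the front corner.

Two stools sit around the table at the −x, +x sides. The chair is on top of the table.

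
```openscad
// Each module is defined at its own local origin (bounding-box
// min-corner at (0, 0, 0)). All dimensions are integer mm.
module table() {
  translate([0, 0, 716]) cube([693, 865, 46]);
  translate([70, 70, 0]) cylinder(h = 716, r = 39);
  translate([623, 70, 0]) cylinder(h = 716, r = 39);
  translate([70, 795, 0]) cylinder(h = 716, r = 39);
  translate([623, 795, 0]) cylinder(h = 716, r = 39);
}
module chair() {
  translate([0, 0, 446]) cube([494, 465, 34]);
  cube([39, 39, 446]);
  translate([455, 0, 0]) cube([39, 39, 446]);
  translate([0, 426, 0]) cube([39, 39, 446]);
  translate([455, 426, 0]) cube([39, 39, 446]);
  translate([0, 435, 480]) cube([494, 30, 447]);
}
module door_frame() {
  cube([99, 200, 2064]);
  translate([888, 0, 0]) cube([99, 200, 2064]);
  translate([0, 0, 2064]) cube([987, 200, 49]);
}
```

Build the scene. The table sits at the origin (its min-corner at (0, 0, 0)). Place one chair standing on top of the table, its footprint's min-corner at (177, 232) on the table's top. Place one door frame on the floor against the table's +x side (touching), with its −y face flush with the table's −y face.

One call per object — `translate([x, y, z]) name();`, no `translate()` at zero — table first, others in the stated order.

table();
translate([177, 232, 762]) chair();
translate([693, 0, 0]) door_frame();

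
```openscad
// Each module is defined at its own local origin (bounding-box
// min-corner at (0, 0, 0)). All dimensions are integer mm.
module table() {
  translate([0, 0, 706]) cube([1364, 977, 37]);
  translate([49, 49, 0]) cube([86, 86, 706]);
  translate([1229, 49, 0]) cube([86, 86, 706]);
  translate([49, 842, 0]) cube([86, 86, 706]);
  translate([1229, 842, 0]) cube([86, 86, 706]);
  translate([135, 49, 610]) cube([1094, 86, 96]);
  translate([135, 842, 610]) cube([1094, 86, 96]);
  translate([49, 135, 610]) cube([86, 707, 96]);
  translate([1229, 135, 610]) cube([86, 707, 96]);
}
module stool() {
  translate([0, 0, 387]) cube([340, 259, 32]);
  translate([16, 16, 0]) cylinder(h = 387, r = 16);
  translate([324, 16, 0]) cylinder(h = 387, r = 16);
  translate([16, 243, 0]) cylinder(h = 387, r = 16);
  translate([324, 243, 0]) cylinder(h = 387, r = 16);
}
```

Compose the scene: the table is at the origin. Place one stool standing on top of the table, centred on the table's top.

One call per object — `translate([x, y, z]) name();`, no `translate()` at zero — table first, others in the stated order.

table();
translate([512, 359, 743]) stool();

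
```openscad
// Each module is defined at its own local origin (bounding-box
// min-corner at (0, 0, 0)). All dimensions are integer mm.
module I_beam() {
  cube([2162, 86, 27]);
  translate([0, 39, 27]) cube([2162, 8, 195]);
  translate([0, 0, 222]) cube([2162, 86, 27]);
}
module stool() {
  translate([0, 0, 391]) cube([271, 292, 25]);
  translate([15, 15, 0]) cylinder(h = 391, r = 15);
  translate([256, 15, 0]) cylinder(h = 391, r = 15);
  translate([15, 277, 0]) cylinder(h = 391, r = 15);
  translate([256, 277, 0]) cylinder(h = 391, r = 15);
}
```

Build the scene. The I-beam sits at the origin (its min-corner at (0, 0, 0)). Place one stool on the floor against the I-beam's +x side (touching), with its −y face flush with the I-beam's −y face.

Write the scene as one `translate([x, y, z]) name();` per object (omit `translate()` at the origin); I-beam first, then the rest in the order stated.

I_beam();
translate([2162, 0, 0]) stool();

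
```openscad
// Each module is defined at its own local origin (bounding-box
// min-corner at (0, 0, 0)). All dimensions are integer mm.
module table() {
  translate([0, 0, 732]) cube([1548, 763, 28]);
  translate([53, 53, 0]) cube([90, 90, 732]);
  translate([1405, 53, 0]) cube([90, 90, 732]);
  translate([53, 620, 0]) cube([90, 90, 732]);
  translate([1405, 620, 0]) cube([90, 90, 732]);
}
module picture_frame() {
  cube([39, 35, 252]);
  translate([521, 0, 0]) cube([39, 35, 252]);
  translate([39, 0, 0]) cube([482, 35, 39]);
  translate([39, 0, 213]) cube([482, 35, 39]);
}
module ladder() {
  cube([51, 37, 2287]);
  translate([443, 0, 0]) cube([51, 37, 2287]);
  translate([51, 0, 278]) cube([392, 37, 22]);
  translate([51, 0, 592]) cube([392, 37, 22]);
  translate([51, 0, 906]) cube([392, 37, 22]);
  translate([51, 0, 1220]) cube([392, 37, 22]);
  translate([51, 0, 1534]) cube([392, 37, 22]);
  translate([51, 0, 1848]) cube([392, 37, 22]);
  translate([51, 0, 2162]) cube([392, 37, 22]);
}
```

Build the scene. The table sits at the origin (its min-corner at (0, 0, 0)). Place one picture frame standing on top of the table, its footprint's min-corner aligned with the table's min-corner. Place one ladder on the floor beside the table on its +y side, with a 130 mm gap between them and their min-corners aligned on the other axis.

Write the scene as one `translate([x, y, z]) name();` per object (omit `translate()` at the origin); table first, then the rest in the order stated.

table();
translate([0, 0, 760]) picture_frame();
translate([0, 893, 0]) ladder();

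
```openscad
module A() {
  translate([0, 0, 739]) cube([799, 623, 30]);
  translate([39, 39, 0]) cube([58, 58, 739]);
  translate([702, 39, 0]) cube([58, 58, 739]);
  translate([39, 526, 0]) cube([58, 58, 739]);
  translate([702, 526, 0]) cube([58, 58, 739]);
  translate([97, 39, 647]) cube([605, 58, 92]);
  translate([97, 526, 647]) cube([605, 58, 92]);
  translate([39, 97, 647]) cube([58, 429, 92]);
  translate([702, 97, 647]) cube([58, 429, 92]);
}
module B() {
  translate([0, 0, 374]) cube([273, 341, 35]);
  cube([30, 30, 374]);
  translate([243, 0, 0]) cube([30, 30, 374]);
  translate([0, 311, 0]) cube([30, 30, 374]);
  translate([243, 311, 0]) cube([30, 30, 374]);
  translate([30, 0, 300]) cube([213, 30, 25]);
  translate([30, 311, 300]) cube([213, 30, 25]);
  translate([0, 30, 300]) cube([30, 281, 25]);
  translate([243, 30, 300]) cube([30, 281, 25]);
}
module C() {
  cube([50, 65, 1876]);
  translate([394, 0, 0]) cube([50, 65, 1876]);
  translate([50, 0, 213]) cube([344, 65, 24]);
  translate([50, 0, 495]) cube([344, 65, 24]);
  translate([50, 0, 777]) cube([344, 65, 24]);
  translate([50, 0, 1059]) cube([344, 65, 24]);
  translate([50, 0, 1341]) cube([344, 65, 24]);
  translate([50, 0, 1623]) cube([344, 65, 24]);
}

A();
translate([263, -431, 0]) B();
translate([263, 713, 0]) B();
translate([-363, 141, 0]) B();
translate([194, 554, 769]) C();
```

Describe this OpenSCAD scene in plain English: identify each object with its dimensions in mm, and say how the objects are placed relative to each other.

A is a table with a 799×623 mm rectangular top, 30 mm thick, top surface at z = 769 mm, supported by four 58×58 mm square legs, each inset 39 mm from the nearest pair of top edges, running from the floor. Four apron rails, 58 mm thick and 92 mm tall, run between adjacent legs with their top edges flush with the underside of the top and their outer faces flush with the legs' outer faces.

B is a four-legged stool. The seat is a 273×341×35 mm slab whose top surface is at z = 409 mm; four square legs, each 30×30 mm in cross-section, run from the floor (z = 0) to the underside of the seat, each flush with a corner of the seat. Four stretchers, 30 mm wide and 25 mm tall, connect adjacent legs with their undersides at z = 300 mm, each running between the inner faces of the legs it joins and aligned with the legs' outer faces on the other axis.

C is a wooden ladder with two side rails of 50×65 mm section and 1876 mm height, set 444 mm apart overall. Between them run 6 rectangular rungs (65 mm deep, 24 mm thick), front faces flush with the rails' −y face. The bottom of the first rung is 213 mm above the floor and each subsequent rung is 282 mm higher than the one below.

Three stools sit around the table at the −y, +y, −x sides. The ladder is on top of the table.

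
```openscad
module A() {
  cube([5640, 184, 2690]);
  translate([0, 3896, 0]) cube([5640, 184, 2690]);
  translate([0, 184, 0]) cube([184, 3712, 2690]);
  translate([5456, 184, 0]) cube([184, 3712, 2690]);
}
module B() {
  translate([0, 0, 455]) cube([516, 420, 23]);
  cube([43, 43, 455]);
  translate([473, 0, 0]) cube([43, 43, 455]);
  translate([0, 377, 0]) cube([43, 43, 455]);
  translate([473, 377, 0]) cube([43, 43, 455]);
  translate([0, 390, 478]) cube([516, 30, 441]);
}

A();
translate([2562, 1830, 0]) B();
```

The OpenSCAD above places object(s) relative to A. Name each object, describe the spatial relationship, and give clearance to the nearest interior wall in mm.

Clearances: x = 2378, y = 1646; minimum 1646 mm.

A is a house frame. B is a chair. The chair sits inside the house frame, centred. The clearance to the nearest interior wall is 1646 mm.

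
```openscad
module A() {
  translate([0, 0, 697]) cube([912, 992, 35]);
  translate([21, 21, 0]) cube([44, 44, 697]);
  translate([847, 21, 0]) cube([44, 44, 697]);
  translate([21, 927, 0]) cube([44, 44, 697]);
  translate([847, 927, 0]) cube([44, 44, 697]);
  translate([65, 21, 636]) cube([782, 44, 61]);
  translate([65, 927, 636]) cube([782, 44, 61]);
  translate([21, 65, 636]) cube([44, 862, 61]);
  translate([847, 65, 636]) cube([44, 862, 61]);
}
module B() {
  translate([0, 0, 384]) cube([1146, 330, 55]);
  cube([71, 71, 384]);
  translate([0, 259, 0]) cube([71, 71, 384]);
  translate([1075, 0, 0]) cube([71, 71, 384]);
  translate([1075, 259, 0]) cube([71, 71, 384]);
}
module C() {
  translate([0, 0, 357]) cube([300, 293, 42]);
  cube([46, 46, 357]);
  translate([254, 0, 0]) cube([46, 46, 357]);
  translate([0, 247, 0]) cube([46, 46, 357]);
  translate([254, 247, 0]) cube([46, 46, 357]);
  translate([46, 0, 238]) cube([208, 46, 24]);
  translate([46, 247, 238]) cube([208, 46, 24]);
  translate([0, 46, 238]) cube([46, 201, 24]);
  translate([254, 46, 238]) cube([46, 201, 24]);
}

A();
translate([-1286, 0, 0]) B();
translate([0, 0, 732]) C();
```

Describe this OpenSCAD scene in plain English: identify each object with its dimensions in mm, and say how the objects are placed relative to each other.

A is a rectangular dining table. The top is 912×992×35 mm with its upper surface at z = 732 mm. It stands on four 44×44 mm square legs, each inset 21 mm from the nearest pair of top edges, running from the floor to the underside of the top. Four apron rails, 44 mm thick and 61 mm tall, run between adjacent legs with their top edges flush with the underside of the top and their outer faces flush with the legs' outer faces.

B is a bench: a 1146×330 mm seat slab, 55 mm thick, top at z = 439 mm, on four 71×71 mm square legs flush with the seat corners and standing on z = 0.

C is a simple wooden stool: a rectangular seat 300 mm (x) by 293 mm (y), 42 mm thick, top face at z = 399 mm, on four square legs, each 46×46 mm in cross-section. The legs rest on z = 0, each flush with a corner of the seat. Four stretchers, 46 mm wide and 24 mm tall, connect adjacent legs with their undersides at z = 238 mm, each running between the inner faces of the legs it joins and aligned with the legs' outer faces on the other axis.

The bench is on the floor beside the table on its −x side. The stool is on top of the table.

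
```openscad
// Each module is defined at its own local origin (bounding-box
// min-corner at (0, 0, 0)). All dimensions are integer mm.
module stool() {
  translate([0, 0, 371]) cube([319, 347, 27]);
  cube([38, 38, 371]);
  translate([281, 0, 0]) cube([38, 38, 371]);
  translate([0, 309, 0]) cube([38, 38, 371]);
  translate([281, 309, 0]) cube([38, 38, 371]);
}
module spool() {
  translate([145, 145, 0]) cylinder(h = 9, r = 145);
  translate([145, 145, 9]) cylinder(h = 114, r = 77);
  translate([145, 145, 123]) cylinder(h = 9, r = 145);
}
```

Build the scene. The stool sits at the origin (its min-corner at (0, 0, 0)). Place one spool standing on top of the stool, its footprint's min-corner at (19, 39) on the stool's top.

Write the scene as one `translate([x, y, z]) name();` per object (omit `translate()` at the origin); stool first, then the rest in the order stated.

stool();
translate([19, 39, 398]) spool();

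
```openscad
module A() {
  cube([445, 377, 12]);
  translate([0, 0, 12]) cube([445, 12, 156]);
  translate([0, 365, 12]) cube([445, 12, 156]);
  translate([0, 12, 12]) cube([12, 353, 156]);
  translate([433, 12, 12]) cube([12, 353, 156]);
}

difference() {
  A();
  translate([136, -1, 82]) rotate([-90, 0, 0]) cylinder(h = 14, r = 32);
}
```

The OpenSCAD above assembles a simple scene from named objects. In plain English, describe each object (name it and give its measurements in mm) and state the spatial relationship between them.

A is an open storage box with external size 445×377×168 mm and wall thickness 12 mm (the base is also 12 mm thick). The base covers the whole footprint; the four walls stand on the base, with the y-facing walls full-width and the x-facing walls fitting between their inner faces.

The open box has a circular hole of radius 32 mm through its front wall, centred at (x = 136, z = 82).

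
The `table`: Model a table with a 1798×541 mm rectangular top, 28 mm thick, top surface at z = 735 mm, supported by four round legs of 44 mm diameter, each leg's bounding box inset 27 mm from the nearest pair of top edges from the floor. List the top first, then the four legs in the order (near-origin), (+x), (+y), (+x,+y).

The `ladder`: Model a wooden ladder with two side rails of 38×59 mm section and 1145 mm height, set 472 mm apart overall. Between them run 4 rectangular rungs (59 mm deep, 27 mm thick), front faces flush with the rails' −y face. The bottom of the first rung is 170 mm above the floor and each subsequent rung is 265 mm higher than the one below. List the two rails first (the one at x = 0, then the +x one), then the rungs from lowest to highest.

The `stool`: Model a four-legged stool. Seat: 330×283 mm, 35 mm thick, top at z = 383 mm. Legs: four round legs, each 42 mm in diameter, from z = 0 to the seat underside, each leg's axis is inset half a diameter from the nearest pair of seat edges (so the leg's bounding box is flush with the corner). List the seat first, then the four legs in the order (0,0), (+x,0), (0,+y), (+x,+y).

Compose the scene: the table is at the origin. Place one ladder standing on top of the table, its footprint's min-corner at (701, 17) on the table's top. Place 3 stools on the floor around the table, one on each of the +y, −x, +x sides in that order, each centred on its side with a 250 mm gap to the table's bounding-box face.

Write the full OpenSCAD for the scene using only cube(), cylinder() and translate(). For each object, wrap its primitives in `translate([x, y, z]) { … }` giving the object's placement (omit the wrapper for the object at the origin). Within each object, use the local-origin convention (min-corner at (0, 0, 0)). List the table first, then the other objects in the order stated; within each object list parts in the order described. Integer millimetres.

translate([0, 0, 707]) cube([1798, 541, 28]);
translate([49, 49, 0]) cylinder(h = 707, r = 22);
translate([1749, 49, 0]) cylinder(h = 707, r = 22);
translate([49, 492, 0]) cylinder(h = 707, r = 22);
translate([1749, 492, 0]) cylinder(h = 707, r = 22);
translate([701, 17, 735]) {
  cube([38, 59, 1145]);
  translate([434, 0, 0]) cube([38, 59, 1145]);
  translate([38, 0, 170]) cube([396, 59, 27]);
  translate([38, 0, 435]) cube([396, 59, 27]);
  translate([38, 0, 700]) cube([396, 59, 27]);
  translate([38, 0, 965]) cube([396, 59, 27]);
}
translate([734, 791, 0]) {
  translate([0, 0, 348]) cube([330, 283, 35]);
  translate([21, 21, 0]) cylinder(h = 348, r = 21);
  translate([309, 21, 0]) cylinder(h = 348, r = 21);
  translate([21, 262, 0]) cylinder(h = 348, r = 21);
  translate([309, 262, 0]) cylinder(h = 348, r = 21);
}
translate([-580, 129, 0]) {
  translate([0, 0, 348]) cube([330, 283, 35]);
  translate([21, 21, 0]) cylinder(h = 348, r = 21);
  translate([309, 21, 0]) cylinder(h = 348, r = 21);
  translate([21, 262, 0]) cylinder(h = 348, r = 21);
  translate([309, 262, 0]) cylinder(h = 348, r = 21);
}
translate([2048, 129, 0]) {
  translate([0, 0, 348]) cube([330, 283, 35]);
  translate([21, 21, 0]) cylinder(h = 348, r = 21);
  translate([309, 21, 0]) cylinder(h = 348, r = 21);
  translate([21, 262, 0]) cylinder(h = 348, r = 21);
  translate([309, 262, 0]) cylinder(h = 348, r = 21);
}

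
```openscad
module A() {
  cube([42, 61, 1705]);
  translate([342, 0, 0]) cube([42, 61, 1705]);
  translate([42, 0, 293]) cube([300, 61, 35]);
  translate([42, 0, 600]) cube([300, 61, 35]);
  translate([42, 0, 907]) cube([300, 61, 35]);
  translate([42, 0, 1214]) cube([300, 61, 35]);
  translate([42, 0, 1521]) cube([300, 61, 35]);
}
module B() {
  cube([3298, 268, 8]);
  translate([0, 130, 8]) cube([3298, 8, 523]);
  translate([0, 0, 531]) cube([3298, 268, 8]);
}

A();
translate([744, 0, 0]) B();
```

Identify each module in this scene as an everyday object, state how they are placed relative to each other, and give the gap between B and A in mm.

The I-beam's nearest face is 360 mm from the ladder's +x face.

A is a ladder. B is an I-beam. The I-beam is on the floor beside the ladder on its +x side. The gap between the I-beam and the ladder is 360 mm.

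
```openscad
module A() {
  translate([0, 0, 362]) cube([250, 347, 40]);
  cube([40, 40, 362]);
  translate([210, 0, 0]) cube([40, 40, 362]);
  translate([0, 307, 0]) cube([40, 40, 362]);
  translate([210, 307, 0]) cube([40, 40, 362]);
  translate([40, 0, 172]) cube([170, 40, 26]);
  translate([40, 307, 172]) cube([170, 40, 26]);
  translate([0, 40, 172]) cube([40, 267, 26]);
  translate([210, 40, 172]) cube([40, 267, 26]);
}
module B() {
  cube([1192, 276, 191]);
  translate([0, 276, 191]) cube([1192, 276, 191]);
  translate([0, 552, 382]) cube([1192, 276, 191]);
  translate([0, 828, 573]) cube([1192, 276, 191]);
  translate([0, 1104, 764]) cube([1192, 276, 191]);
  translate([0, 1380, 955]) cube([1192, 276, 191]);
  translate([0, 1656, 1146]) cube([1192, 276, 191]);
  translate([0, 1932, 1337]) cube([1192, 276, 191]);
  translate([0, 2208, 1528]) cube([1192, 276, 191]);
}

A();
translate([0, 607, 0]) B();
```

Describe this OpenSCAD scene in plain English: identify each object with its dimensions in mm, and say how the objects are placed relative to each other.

A is a simple wooden stool: a rectangular seat 250 mm (x) by 347 mm (y), 40 mm thick, top face at z = 402 mm, on four square legs, each 40×40 mm in cross-section. The legs rest on z = 0, each flush with a corner of the seat. Four stretchers, 40 mm wide and 26 mm tall, connect adjacent legs with their undersides at z = 172 mm, each running between the inner faces of the legs it joins and aligned with the legs' outer faces on the other axis.

B is a straight staircase of 9 solid steps. Each step is 1192 mm wide (x), 276 mm deep (y, the going) and 191 mm tall (the rise). The first step rests on the floor; each subsequent step sits one going further in +y and one rise higher in +z, directly behind and above the previous step with no overlap.

The staircase is on the floor beside the stool on its +y side.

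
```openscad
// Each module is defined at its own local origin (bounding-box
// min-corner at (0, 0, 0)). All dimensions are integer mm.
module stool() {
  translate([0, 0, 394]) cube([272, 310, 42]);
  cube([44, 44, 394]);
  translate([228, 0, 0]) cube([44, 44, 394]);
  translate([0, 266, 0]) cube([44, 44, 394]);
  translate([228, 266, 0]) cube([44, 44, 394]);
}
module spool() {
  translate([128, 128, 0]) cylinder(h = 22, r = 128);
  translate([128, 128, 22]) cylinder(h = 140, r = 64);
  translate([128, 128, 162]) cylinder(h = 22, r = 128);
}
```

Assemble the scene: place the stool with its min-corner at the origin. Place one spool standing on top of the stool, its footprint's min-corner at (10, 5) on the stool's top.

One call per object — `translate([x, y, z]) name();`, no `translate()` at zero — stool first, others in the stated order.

stool();
translate([10, 5, 436]) spool();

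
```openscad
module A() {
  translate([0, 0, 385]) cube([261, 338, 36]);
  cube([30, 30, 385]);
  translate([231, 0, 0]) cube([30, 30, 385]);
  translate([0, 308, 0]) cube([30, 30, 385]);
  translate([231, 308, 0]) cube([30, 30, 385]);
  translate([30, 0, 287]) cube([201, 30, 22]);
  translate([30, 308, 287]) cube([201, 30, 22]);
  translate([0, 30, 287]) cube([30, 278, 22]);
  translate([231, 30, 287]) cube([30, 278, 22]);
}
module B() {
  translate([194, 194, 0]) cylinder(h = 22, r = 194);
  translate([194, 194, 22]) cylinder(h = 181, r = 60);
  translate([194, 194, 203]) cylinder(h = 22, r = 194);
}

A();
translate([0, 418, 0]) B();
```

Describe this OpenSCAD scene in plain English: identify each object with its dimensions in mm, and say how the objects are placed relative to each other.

A is a four-legged stool. The seat is 261×338 mm, 36 mm thick, top at z = 421 mm. It stands on four square legs, each 30×30 mm in cross-section, from z = 0 to the seat underside, each flush with a corner of the seat. Four stretchers, 30 mm wide and 22 mm tall, connect adjacent legs with their undersides at z = 287 mm, each running between the inner faces of the legs it joins and aligned with the legs' outer faces on the other axis.

B is a spool: two coaxial disc flanges of radius 194 mm and thickness 22 mm, joined by a core cylinder of radius 60 mm and height 181 mm. The lower flange rests on z = 0 and the three cylinders share a vertical axis.

The spool is on the floor beside the stool on its +y side.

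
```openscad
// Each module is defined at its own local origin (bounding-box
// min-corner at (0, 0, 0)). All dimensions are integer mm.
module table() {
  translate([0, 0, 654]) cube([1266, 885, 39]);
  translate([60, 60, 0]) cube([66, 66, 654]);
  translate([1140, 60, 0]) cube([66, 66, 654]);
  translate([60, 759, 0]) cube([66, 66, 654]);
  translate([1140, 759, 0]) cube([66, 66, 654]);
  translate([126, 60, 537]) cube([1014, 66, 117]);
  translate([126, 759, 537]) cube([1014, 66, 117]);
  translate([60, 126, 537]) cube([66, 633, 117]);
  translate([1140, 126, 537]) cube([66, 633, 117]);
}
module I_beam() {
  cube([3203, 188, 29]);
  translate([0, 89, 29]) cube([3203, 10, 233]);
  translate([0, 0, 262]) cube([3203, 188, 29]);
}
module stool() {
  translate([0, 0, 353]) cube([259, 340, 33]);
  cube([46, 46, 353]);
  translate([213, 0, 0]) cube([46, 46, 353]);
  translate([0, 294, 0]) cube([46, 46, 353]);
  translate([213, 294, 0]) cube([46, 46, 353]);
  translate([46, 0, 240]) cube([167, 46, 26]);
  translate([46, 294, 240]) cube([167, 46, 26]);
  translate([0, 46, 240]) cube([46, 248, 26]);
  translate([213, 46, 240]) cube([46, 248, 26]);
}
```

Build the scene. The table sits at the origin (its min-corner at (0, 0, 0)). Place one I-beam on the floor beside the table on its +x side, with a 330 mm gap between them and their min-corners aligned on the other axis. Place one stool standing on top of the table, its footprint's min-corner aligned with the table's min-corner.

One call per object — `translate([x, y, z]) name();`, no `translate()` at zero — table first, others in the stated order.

table();
translate([1596, 0, 0]) I_beam();
translate([0, 0, 693]) stool();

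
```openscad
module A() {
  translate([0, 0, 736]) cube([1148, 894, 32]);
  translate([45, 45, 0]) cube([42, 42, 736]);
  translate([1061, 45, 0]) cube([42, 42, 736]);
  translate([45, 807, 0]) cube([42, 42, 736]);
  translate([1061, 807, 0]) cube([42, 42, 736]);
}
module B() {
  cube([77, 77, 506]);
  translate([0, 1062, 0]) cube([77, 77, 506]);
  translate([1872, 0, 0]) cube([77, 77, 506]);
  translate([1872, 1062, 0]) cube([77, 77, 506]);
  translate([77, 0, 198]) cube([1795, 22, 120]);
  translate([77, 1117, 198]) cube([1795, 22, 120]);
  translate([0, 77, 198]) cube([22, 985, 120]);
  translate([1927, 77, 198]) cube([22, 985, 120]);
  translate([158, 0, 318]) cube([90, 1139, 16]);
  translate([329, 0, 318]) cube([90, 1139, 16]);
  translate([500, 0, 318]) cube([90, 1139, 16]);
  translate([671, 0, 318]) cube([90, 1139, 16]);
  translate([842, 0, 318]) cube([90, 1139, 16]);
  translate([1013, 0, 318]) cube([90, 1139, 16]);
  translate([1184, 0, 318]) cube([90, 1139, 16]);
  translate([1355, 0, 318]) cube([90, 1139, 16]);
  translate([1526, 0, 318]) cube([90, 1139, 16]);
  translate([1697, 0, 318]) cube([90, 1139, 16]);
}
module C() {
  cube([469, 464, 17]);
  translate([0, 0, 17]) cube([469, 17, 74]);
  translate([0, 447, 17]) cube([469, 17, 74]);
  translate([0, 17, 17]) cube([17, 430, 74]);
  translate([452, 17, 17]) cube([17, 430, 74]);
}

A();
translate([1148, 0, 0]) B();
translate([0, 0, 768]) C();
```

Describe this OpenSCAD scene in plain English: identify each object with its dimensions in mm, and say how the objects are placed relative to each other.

A is a rectangular dining table. The top is 1148×894×32 mm with its upper surface at z = 768 mm. It stands on four 42×42 mm square legs, each inset 45 mm from the nearest pair of top edges, running from the floor to the underside of the top.

B is a bed frame 1949 mm long (x) by 1139 mm wide (y). Four 77×77 mm corner posts, 506 mm tall, at the corners of the footprint. Four rails of 22 mm thickness and 120 mm height run between adjacent posts with their undersides at z = 198 mm, their outer faces flush with the outside of the frame (the two x-running rails run between the posts' inner faces; the two y-running rails run between the posts' inner faces). 10 slats, each 90 mm wide (x) and 16 mm thick, lie across the top of the two x-running rails, running the full 1139 mm width of the frame in y; the slats are evenly spaced along x between the inner faces of the end posts with equal gaps (rounded down to the nearest mm) at the −x end and between each pair — any rounding remainder accumulates at the +x end.

C is an open storage box with external size 469×464×91 mm and wall thickness 17 mm (the base is also 17 mm thick). The base covers the whole footprint; the four walls stand on the base, with the y-facing walls full-width and the x-facing walls fitting between their inner faces.

The bed frame is against the table's +x side, with their −y faces flush. The open box is on top of the table.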